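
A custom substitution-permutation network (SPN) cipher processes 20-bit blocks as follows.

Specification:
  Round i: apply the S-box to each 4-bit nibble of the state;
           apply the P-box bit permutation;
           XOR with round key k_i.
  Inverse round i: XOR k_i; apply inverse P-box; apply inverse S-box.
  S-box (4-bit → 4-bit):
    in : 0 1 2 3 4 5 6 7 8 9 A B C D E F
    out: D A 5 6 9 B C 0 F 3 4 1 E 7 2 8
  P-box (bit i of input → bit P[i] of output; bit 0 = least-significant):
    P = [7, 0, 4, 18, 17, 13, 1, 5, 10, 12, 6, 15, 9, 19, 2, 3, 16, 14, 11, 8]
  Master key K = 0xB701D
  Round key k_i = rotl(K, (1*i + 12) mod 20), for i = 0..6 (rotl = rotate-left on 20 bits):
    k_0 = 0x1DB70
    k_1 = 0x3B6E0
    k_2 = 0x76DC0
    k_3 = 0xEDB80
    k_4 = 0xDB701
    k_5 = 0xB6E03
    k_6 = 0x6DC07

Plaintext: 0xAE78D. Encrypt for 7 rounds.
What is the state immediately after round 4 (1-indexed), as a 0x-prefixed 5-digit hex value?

0x092BF

s_0 = plaintext = 0xAE78D
s_1 = Round(s_0, k_0) = 0xBF3C3
s_2 = Round(s_1, k_1) = 0x2869B
s_3 = Round(s_2, k_2) = 0xCC70C
s_4 = Round(s_3, k_3) = 0x092BF
s_5 = Round(s_4, k_4) = 0x2B841
s_6 = Round(s_5, k_5) = 0xCF062
s_7 = Round(s_6, k_6) = 0x611FD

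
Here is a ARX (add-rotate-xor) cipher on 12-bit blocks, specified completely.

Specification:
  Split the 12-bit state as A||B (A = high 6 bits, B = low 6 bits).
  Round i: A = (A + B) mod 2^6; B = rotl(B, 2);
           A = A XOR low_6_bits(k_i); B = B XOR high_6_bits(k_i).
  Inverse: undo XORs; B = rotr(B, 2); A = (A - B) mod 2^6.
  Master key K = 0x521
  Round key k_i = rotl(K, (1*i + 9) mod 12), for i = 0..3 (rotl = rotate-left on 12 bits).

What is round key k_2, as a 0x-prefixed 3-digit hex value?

0xA90

K = 0x521
k_0 = rotl(K, (1*0+9) mod 12) = rotl(K, 9) = 0x2A4
k_1 = rotl(K, (1*1+9) mod 12) = rotl(K, 10) = 0x548
k_2 = rotl(K, (1*2+9) mod 12) = rotl(K, 11) = 0xA90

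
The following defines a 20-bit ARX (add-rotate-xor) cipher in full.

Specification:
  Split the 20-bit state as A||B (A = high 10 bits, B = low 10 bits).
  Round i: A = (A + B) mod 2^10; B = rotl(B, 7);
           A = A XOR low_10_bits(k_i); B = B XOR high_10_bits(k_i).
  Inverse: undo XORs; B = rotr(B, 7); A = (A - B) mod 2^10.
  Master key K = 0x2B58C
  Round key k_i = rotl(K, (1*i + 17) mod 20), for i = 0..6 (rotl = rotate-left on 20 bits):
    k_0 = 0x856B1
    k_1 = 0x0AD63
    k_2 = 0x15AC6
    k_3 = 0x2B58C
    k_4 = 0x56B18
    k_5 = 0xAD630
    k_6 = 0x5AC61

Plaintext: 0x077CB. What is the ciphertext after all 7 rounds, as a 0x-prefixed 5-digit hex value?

0x46785

s_0 = plaintext = 0x077CB
s_1 = Round(s_0, k_0) = 0x567EC
s_2 = Round(s_1, k_1) = 0x09A56
s_3 = Round(s_2, k_2) = 0x2EB1C
s_4 = Round(s_3, k_3) = 0x96ACE
s_5 = Round(s_4, k_4) = 0x8C203
s_6 = Round(s_5, k_5) = 0x80F75
s_7 = Round(s_6, k_6) = 0x46785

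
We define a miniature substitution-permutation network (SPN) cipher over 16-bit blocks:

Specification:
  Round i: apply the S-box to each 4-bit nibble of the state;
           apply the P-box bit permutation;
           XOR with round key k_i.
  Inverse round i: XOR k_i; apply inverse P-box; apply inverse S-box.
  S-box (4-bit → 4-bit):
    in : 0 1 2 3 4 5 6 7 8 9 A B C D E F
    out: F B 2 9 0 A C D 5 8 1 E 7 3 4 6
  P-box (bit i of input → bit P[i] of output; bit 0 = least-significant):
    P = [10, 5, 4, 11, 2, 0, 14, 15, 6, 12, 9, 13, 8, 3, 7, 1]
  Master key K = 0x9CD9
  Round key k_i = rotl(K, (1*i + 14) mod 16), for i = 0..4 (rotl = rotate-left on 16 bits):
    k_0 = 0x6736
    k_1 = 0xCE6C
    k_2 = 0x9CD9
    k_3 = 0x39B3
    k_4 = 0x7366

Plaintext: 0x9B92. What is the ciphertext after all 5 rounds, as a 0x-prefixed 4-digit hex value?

s_0 = plaintext = 0x9B92
s_1 = Round(s_0, k_0) = 0xD514
s_2 = Round(s_1, k_1) = 0x7F61
s_3 = Round(s_2, k_2) = 0x437B
s_4 = Round(s_3, k_3) = 0xD1C7
s_5 = Round(s_4, k_4) = 0x0E3B

0x0E3B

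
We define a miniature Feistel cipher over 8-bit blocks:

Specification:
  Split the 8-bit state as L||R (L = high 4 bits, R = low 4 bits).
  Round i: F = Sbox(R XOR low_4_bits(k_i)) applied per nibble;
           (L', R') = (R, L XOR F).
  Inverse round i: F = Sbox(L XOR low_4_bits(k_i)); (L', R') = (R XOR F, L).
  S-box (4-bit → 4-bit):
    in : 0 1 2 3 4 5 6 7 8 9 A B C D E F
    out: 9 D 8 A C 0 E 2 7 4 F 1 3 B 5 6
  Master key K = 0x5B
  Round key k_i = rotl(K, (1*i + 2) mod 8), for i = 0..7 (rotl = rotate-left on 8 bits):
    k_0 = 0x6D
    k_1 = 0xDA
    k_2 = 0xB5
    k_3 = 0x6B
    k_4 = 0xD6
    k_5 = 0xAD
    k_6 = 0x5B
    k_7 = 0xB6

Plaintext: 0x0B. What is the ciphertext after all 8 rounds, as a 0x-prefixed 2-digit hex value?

s_0 = plaintext = 0x0B
s_1 = Round(s_0, k_0) = 0xBE
s_2 = Round(s_1, k_1) = 0xE7
s_3 = Round(s_2, k_2) = 0x76
s_4 = Round(s_3, k_3) = 0x6C
s_5 = Round(s_4, k_4) = 0xC9
s_6 = Round(s_5, k_5) = 0x90
s_7 = Round(s_6, k_6) = 0x08
s_8 = Round(s_7, k_7) = 0x85

0x85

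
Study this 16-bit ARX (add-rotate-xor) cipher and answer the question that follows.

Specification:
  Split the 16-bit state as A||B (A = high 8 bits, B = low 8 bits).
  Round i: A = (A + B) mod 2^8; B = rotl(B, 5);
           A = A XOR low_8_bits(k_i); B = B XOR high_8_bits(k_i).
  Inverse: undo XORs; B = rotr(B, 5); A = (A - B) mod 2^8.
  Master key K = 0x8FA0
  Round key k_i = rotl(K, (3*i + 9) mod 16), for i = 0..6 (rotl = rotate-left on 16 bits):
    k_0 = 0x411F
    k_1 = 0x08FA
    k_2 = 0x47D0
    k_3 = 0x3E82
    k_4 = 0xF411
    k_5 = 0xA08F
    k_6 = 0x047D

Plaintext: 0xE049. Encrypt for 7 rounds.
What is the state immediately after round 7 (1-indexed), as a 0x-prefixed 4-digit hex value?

s_0 = plaintext = 0xE049
s_1 = Round(s_0, k_0) = 0x3668
s_2 = Round(s_1, k_1) = 0x6405
s_3 = Round(s_2, k_2) = 0xB9E7
s_4 = Round(s_3, k_3) = 0x22C2
s_5 = Round(s_4, k_4) = 0xF5AC
s_6 = Round(s_5, k_5) = 0x2E35
s_7 = Round(s_6, k_6) = 0x1EA2

0x1EA2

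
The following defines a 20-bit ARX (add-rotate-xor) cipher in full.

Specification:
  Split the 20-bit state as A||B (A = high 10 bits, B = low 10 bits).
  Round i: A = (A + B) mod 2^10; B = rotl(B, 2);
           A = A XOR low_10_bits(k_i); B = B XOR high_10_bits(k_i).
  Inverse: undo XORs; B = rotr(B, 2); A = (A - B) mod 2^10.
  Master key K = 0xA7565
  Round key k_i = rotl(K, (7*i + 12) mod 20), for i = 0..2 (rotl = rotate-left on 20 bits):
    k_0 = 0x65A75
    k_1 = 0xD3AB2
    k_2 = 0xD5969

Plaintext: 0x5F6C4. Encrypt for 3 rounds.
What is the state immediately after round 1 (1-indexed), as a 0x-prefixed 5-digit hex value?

s_0 = plaintext = 0x5F6C4
s_1 = Round(s_0, k_0) = 0x8D284
s_2 = Round(s_1, k_1) = 0x8295C
s_3 = Round(s_2, k_2) = 0x83E27

0x8D284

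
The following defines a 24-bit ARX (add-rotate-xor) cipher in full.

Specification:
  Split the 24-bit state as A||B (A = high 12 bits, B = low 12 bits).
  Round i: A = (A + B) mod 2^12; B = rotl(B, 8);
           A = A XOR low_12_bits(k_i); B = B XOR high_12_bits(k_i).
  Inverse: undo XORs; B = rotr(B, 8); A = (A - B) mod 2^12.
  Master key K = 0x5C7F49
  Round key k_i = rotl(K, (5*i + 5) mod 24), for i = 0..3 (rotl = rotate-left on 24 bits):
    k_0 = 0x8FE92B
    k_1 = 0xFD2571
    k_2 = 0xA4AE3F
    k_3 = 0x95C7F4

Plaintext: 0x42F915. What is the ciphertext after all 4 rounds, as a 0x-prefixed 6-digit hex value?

0xF223B8

s_0 = plaintext = 0x42F915
s_1 = Round(s_0, k_0) = 0x46FD6F
s_2 = Round(s_1, k_1) = 0x4AF004
s_3 = Round(s_2, k_2) = 0xA8CE4A
s_4 = Round(s_3, k_3) = 0xF223B8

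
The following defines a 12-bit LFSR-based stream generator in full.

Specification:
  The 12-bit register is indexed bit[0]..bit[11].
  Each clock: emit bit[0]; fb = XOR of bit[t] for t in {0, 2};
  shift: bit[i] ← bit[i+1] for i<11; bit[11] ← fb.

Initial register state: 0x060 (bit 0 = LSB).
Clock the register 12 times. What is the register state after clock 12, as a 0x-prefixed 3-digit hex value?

0x078

reg_0 = 0x060
clock 1: out=0, reg = 0x030
clock 2: out=0, reg = 0x018
clock 3: out=0, reg = 0x00C
clock 4: out=0, reg = 0x806
clock 5: out=0, reg = 0xC03
clock 6: out=1, reg = 0xE01
clock 7: out=1, reg = 0xF00
clock 8: out=0, reg = 0x780
clock 9: out=0, reg = 0x3C0
clock 10: out=0, reg = 0x1E0
clock 11: out=0, reg = 0x0F0
clock 12: out=0, reg = 0x078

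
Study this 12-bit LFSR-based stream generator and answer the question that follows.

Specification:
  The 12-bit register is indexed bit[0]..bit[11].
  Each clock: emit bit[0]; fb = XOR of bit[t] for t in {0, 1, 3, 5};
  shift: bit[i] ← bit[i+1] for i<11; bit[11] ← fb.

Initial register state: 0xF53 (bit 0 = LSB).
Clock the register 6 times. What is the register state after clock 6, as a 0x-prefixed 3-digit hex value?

0xABD

reg_0 = 0xF53
clock 1: out=1, reg = 0x7A9
clock 2: out=1, reg = 0xBD4
clock 3: out=0, reg = 0x5EA
clock 4: out=0, reg = 0xAF5
clock 5: out=1, reg = 0x57A
clock 6: out=0, reg = 0xABD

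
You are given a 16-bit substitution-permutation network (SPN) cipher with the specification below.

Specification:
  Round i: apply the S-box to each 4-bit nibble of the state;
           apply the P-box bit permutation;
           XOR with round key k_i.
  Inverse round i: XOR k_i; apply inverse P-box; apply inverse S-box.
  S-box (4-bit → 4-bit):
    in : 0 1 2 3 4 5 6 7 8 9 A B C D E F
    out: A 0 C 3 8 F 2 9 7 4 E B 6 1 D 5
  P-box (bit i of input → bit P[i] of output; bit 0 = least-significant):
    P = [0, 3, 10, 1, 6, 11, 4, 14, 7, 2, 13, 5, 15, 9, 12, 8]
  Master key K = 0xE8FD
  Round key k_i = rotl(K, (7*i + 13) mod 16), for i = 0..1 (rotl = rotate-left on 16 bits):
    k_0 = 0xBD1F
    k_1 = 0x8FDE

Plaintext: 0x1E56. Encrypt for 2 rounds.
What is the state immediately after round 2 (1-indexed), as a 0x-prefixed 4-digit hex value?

s_0 = plaintext = 0x1E56
s_1 = Round(s_0, k_0) = 0xD5E7
s_2 = Round(s_1, k_1) = 0x6F29

0x6F29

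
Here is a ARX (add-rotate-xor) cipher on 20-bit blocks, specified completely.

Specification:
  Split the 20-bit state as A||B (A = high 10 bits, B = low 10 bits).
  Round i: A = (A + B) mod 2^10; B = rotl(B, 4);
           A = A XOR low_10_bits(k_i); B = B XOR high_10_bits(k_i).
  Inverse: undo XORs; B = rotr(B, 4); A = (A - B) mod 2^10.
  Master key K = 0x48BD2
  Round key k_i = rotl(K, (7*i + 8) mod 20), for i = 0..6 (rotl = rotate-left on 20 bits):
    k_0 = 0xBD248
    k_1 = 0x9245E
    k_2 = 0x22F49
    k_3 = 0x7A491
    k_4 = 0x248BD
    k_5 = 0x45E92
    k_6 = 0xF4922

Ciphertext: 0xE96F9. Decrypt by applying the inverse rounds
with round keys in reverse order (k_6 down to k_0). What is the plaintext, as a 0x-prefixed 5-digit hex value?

s_0 = ciphertext = 0xE96F9
s_1 = InvRound(s_0, k_6) = 0xED6D2
s_2 = InvRound(s_1, k_5) = 0xEAD7C
s_3 = InvRound(s_2, k_4) = 0xDE39E
s_4 = InvRound(s_3, k_3) = 0x809E7
s_5 = InvRound(s_4, k_2) = 0x8D716
s_6 = InvRound(s_5, k_1) = 0xA5BD5
s_7 = InvRound(s_6, k_0) = 0x23052

0x23052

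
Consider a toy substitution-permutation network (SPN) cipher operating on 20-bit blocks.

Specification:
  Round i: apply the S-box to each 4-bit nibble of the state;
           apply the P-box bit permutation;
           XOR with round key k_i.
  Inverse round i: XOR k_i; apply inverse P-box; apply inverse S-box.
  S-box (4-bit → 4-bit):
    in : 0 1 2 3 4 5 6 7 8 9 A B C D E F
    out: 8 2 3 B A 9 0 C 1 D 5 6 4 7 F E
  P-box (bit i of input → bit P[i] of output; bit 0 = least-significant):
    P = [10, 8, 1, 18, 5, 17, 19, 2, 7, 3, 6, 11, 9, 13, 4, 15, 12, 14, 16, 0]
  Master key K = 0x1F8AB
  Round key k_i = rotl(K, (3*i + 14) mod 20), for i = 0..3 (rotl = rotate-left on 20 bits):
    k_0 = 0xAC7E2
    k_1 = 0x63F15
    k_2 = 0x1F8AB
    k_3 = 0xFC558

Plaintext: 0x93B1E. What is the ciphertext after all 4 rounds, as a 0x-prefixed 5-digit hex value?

s_0 = plaintext = 0x93B1E
s_1 = Round(s_0, k_0) = 0xD70A9
s_2 = Round(s_1, k_1) = 0xBE327
s_3 = Round(s_2, k_2) = 0x61211
s_4 = Round(s_3, k_3) = 0xDE4D0

0xDE4D0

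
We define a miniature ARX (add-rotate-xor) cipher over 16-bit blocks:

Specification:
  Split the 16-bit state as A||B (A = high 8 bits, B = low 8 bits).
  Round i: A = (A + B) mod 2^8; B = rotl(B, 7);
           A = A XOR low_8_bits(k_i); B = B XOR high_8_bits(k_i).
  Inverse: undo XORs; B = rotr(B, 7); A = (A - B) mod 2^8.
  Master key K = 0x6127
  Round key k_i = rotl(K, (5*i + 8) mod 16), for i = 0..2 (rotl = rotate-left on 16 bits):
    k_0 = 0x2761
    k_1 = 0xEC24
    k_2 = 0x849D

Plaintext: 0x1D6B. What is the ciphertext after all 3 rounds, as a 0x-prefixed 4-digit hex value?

s_0 = plaintext = 0x1D6B
s_1 = Round(s_0, k_0) = 0xE992
s_2 = Round(s_1, k_1) = 0x5FA5
s_3 = Round(s_2, k_2) = 0x9956

0x9956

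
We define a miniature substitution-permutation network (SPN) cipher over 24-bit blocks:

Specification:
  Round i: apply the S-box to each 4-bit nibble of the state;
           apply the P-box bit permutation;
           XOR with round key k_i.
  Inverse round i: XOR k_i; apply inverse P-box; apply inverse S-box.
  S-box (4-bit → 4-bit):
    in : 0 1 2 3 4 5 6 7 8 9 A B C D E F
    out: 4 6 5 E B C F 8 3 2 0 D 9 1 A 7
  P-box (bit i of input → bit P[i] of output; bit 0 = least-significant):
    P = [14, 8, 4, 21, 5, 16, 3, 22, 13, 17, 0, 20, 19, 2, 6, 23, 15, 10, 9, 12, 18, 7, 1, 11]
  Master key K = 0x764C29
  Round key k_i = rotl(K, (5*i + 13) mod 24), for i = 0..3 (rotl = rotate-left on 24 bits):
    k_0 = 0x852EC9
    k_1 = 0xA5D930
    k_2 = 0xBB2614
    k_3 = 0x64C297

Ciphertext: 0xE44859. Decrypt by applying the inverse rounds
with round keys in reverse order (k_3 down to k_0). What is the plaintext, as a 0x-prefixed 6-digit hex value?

s_0 = ciphertext = 0xE44859
s_1 = InvRound(s_0, k_3) = 0x323A0A
s_2 = InvRound(s_1, k_2) = 0x5E4A10
s_3 = InvRound(s_2, k_1) = 0xABCE4E
s_4 = InvRound(s_3, k_0) = 0xFD8FAC

0xFD8FAC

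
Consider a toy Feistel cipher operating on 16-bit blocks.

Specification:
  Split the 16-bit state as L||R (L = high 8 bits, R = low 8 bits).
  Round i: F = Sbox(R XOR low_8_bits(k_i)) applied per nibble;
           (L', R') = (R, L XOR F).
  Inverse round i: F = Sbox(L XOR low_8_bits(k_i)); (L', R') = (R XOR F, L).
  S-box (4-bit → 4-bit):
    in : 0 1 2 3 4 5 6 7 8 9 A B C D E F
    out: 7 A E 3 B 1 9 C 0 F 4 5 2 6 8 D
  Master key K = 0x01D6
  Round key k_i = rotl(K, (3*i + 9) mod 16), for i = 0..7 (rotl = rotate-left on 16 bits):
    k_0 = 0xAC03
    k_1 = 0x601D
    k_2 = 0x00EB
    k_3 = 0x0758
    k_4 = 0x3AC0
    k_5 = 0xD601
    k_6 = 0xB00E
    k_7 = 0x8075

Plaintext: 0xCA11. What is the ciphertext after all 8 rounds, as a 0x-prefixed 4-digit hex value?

s_0 = plaintext = 0xCA11
s_1 = Round(s_0, k_0) = 0x1164
s_2 = Round(s_1, k_1) = 0x64DE
s_3 = Round(s_2, k_2) = 0xDE55
s_4 = Round(s_3, k_3) = 0x55A8
s_5 = Round(s_4, k_4) = 0xA8C5
s_6 = Round(s_5, k_5) = 0xC583
s_7 = Round(s_6, k_6) = 0x83C3
s_8 = Round(s_7, k_7) = 0xC3DA

0xC3DA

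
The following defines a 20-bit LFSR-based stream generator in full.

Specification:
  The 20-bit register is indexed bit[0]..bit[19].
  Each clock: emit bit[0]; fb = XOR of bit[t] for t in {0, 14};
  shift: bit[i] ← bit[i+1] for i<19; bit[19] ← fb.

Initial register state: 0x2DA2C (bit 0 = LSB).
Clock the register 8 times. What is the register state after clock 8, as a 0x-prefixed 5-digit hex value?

0xE72DA

reg_0 = 0x2DA2C
clock 1: out=0, reg = 0x96D16
clock 2: out=0, reg = 0xCB68B
clock 3: out=1, reg = 0xE5B45
clock 4: out=1, reg = 0x72DA2
clock 5: out=0, reg = 0x396D1
clock 6: out=1, reg = 0x9CB68
clock 7: out=0, reg = 0xCE5B4
clock 8: out=0, reg = 0xE72DA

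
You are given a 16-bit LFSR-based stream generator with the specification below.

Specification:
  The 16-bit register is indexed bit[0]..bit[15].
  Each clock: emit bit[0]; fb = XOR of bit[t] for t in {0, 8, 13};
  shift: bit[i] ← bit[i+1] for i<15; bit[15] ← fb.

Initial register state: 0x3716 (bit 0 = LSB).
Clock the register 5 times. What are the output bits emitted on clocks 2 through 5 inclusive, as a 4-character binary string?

1101

reg_0 = 0x3716
clock 1: out=0, reg = 0x1B8B
clock 2: out=1, reg = 0x0DC5
clock 3: out=1, reg = 0x06E2
clock 4: out=0, reg = 0x0371
clock 5: out=1, reg = 0x01B8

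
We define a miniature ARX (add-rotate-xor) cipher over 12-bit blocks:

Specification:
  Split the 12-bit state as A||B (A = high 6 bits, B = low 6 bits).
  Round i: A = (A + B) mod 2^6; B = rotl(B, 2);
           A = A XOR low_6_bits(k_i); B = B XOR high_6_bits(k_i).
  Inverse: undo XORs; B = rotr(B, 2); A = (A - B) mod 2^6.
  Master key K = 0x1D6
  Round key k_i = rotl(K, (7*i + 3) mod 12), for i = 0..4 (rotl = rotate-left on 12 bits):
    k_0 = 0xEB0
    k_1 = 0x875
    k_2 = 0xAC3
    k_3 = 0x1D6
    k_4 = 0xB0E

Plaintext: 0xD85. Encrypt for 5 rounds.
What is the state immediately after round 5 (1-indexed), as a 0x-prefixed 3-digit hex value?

0x551

s_0 = plaintext = 0xD85
s_1 = Round(s_0, k_0) = 0x2EE
s_2 = Round(s_1, k_1) = 0x31B
s_3 = Round(s_2, k_2) = 0x906
s_4 = Round(s_3, k_3) = 0xF1F
s_5 = Round(s_4, k_4) = 0x551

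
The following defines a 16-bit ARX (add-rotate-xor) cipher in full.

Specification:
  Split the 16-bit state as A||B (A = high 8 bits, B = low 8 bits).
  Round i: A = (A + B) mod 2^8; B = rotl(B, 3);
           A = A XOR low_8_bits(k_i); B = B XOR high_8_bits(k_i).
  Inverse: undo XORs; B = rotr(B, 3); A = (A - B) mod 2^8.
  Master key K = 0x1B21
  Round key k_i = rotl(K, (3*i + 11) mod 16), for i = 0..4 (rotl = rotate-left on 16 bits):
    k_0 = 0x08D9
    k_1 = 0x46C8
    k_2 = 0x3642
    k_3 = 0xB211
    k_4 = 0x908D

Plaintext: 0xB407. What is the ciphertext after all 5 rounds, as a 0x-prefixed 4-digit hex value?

0xE107

s_0 = plaintext = 0xB407
s_1 = Round(s_0, k_0) = 0x6230
s_2 = Round(s_1, k_1) = 0x5AC7
s_3 = Round(s_2, k_2) = 0x6308
s_4 = Round(s_3, k_3) = 0x7AF2
s_5 = Round(s_4, k_4) = 0xE107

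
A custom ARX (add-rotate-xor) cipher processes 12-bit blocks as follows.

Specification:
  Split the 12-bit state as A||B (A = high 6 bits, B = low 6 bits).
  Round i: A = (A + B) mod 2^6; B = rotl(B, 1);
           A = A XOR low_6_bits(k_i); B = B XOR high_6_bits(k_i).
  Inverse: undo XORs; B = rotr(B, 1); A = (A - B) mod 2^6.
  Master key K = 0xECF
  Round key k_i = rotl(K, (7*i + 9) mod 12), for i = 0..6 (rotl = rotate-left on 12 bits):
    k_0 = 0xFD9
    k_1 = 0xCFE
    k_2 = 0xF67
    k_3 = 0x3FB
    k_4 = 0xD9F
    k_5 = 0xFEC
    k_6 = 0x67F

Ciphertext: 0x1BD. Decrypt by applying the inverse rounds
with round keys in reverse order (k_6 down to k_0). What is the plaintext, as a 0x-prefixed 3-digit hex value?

0x590

s_0 = ciphertext = 0x1BD
s_1 = InvRound(s_0, k_6) = 0x9D2
s_2 = InvRound(s_1, k_5) = 0x576
s_3 = InvRound(s_2, k_4) = 0x280
s_4 = InvRound(s_3, k_3) = 0x2A7
s_5 = InvRound(s_4, k_2) = 0x80D
s_6 = InvRound(s_5, k_1) = 0xFDF
s_7 = InvRound(s_6, k_0) = 0x590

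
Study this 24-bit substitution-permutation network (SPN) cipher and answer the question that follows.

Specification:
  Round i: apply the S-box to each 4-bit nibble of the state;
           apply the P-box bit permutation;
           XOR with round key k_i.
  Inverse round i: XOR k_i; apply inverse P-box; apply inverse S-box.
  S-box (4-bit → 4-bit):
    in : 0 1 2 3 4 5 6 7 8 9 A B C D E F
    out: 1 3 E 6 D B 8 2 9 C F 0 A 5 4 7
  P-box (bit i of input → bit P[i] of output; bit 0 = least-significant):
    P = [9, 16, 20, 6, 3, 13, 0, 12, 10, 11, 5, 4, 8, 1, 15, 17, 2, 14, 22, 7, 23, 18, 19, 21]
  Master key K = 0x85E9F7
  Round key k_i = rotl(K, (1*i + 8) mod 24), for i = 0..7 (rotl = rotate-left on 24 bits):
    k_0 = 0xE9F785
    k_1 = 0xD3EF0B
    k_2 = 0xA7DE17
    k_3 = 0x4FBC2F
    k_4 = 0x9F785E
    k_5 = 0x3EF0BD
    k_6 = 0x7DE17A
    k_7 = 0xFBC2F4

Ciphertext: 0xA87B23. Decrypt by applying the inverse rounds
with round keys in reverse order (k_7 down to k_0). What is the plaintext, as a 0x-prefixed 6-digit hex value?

s_0 = ciphertext = 0xA87B23
s_1 = InvRound(s_0, k_7) = 0xB4AC22
s_2 = InvRound(s_1, k_6) = 0xD3050C
s_3 = InvRound(s_2, k_5) = 0xA2D427
s_4 = InvRound(s_3, k_4) = 0x2BEAF2
s_5 = InvRound(s_4, k_3) = 0xCAB848
s_6 = InvRound(s_5, k_2) = 0x2F78F5
s_7 = InvRound(s_6, k_1) = 0xA4F484
s_8 = InvRound(s_7, k_0) = 0x3E0BE1

0x3E0BE1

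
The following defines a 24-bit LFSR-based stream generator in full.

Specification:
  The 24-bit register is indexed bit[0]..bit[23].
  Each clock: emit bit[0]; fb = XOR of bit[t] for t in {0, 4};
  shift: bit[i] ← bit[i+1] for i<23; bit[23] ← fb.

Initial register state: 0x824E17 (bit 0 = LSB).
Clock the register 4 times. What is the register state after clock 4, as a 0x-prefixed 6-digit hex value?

0x6824E1

reg_0 = 0x824E17
clock 1: out=1, reg = 0x41270B
clock 2: out=1, reg = 0xA09385
clock 3: out=1, reg = 0xD049C2
clock 4: out=0, reg = 0x6824E1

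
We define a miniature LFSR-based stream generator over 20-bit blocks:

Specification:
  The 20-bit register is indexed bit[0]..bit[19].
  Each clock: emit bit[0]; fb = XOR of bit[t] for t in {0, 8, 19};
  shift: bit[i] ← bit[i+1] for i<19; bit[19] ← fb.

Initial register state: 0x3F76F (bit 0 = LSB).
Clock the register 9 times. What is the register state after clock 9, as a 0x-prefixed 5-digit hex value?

reg_0 = 0x3F76F
clock 1: out=1, reg = 0x1FBB7
clock 2: out=1, reg = 0x0FDDB
clock 3: out=1, reg = 0x07EED
clock 4: out=1, reg = 0x83F76
clock 5: out=0, reg = 0x41FBB
clock 6: out=1, reg = 0x20FDD
clock 7: out=1, reg = 0x107EE
clock 8: out=0, reg = 0x883F7
clock 9: out=1, reg = 0xC41FB

0xC41FB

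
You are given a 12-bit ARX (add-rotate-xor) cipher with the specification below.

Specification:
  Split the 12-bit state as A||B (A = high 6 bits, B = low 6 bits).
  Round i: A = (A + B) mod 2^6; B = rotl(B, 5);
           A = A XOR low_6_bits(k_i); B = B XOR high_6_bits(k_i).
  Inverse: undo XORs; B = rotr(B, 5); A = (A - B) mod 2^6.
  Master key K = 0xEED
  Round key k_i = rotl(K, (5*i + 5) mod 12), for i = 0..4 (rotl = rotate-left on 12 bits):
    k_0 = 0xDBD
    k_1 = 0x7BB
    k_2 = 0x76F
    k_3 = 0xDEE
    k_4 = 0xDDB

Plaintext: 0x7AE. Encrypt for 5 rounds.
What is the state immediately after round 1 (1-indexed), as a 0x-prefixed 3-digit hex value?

s_0 = plaintext = 0x7AE
s_1 = Round(s_0, k_0) = 0xC61
s_2 = Round(s_1, k_1) = 0xA6E
s_3 = Round(s_2, k_2) = 0xE0A
s_4 = Round(s_3, k_3) = 0xB32
s_5 = Round(s_4, k_4) = 0x16E

0xC61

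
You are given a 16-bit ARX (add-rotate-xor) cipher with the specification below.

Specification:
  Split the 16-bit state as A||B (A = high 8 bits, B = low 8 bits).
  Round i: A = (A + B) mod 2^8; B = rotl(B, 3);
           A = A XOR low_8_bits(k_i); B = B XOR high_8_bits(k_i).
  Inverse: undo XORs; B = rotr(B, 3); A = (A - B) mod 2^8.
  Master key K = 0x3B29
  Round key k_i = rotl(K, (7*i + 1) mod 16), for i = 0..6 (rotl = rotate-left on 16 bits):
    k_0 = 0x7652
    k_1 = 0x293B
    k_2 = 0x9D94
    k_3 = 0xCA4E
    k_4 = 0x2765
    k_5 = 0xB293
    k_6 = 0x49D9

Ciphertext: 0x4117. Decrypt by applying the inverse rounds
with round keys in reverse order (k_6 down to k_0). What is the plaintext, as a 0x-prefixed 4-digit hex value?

s_0 = ciphertext = 0x4117
s_1 = InvRound(s_0, k_6) = 0xCDCB
s_2 = InvRound(s_1, k_5) = 0x2F2F
s_3 = InvRound(s_2, k_4) = 0x4901
s_4 = InvRound(s_3, k_3) = 0x8E79
s_5 = InvRound(s_4, k_2) = 0x7E9C
s_6 = InvRound(s_5, k_1) = 0x8FB6
s_7 = InvRound(s_6, k_0) = 0xC518

0xC518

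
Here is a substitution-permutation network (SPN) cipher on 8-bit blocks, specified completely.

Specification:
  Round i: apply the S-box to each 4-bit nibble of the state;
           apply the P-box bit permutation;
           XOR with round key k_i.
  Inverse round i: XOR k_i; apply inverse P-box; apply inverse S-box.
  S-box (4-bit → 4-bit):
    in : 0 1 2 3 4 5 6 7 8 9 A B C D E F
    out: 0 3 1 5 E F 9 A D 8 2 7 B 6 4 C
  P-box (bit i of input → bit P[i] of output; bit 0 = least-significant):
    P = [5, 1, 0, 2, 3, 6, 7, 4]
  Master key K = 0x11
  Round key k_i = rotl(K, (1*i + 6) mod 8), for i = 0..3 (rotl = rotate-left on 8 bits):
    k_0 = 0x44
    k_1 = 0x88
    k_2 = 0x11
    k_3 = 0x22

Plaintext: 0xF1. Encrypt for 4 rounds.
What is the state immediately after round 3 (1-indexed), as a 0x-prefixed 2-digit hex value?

0xBF

s_0 = plaintext = 0xF1
s_1 = Round(s_0, k_0) = 0xF6
s_2 = Round(s_1, k_1) = 0x3C
s_3 = Round(s_2, k_2) = 0xBF
s_4 = Round(s_3, k_3) = 0xEF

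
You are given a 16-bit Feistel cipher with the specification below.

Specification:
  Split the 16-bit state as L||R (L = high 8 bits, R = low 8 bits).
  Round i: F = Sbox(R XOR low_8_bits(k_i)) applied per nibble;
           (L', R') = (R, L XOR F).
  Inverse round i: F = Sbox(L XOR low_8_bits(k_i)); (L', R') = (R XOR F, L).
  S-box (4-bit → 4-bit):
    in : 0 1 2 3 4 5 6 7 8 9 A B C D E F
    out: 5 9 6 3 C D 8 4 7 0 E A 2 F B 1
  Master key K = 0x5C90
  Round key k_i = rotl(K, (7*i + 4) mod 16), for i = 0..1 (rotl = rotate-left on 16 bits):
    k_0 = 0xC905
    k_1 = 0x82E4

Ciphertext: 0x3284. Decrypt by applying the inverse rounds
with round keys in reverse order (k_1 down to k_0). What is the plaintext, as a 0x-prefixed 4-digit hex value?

0x727C

s_0 = ciphertext = 0x3284
s_1 = InvRound(s_0, k_1) = 0x7C32
s_2 = InvRound(s_1, k_0) = 0x727C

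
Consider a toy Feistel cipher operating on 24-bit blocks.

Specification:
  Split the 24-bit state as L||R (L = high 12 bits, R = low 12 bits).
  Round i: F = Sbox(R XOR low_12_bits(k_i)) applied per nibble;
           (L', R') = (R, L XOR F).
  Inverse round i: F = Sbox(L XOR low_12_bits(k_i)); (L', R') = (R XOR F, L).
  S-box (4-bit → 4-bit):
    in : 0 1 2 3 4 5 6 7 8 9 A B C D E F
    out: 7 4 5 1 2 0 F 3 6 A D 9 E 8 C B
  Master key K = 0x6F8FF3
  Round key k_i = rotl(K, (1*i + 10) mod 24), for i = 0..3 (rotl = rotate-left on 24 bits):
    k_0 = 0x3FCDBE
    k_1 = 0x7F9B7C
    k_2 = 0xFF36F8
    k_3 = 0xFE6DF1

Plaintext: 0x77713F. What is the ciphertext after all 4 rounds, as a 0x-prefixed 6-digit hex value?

0xC0D07A

s_0 = plaintext = 0x77713F
s_1 = Round(s_0, k_0) = 0x13F913
s_2 = Round(s_1, k_1) = 0x9134C4
s_3 = Round(s_2, k_2) = 0x4C4C0D
s_4 = Round(s_3, k_3) = 0xC0D07A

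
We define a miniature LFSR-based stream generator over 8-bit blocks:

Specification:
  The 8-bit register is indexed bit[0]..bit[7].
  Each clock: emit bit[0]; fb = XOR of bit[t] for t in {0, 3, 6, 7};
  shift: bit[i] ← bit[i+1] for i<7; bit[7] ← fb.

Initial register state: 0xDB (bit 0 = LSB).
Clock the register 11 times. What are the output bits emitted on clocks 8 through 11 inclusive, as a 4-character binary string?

1011

reg_0 = 0xDB
clock 1: out=1, reg = 0x6D
clock 2: out=1, reg = 0xB6
clock 3: out=0, reg = 0xDB
clock 4: out=1, reg = 0x6D
clock 5: out=1, reg = 0xB6
clock 6: out=0, reg = 0xDB
clock 7: out=1, reg = 0x6D
clock 8: out=1, reg = 0xB6
clock 9: out=0, reg = 0xDB
clock 10: out=1, reg = 0x6D
clock 11: out=1, reg = 0xB6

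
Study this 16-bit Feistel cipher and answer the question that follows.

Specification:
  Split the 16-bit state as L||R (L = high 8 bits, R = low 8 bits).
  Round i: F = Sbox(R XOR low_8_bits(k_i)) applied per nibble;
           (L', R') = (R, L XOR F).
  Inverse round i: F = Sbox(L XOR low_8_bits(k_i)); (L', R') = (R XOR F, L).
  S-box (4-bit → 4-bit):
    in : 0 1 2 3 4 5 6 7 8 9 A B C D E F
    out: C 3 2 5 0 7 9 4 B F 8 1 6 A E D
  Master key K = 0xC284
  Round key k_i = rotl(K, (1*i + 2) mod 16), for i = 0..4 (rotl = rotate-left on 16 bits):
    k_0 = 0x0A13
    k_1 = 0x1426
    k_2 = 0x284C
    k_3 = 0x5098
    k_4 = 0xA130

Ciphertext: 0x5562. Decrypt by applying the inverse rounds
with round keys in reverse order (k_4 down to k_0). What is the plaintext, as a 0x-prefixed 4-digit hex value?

0x4756

s_0 = ciphertext = 0x5562
s_1 = InvRound(s_0, k_4) = 0xF555
s_2 = InvRound(s_1, k_3) = 0xCFF5
s_3 = InvRound(s_2, k_2) = 0x40CF
s_4 = InvRound(s_3, k_1) = 0x5640
s_5 = InvRound(s_4, k_0) = 0x4756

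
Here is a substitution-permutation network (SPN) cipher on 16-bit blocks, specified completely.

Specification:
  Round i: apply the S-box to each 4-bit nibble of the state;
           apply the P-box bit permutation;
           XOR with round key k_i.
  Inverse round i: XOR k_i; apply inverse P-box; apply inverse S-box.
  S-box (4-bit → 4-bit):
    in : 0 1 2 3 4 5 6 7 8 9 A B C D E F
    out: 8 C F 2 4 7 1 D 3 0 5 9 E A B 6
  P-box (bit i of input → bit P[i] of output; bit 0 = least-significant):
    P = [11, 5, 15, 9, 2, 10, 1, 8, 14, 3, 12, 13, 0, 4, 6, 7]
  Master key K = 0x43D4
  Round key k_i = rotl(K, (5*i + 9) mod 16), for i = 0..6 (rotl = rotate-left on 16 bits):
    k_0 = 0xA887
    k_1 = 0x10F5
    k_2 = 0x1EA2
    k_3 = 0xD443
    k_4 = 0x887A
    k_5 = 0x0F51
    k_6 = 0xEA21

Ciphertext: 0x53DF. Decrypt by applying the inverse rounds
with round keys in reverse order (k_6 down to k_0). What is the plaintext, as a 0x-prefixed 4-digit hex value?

0x30E4

s_0 = ciphertext = 0x53DF
s_1 = InvRound(s_0, k_6) = 0xCC75
s_2 = InvRound(s_1, k_5) = 0x96BC
s_3 = InvRound(s_2, k_4) = 0x145B
s_4 = InvRound(s_3, k_3) = 0x3894
s_5 = InvRound(s_4, k_2) = 0x305D
s_6 = InvRound(s_5, k_1) = 0x0D93
s_7 = InvRound(s_6, k_0) = 0x30E4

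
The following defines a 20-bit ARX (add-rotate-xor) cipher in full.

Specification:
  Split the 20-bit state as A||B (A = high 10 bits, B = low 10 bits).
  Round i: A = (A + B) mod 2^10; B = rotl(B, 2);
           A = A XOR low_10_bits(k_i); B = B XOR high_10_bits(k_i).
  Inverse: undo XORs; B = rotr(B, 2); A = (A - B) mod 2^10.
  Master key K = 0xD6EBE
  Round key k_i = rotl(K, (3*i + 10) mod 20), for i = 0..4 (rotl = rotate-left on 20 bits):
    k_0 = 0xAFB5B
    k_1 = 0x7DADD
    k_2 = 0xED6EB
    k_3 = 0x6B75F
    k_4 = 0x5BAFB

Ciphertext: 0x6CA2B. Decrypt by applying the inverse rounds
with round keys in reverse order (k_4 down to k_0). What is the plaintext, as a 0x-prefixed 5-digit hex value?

s_0 = ciphertext = 0x6CA2B
s_1 = InvRound(s_0, k_4) = 0x5E1D1
s_2 = InvRound(s_1, k_3) = 0x8201F
s_3 = InvRound(s_2, k_2) = 0x7E6EA
s_4 = InvRound(s_3, k_1) = 0x974C7
s_5 = InvRound(s_4, k_0) = 0xDA19E

0xDA19E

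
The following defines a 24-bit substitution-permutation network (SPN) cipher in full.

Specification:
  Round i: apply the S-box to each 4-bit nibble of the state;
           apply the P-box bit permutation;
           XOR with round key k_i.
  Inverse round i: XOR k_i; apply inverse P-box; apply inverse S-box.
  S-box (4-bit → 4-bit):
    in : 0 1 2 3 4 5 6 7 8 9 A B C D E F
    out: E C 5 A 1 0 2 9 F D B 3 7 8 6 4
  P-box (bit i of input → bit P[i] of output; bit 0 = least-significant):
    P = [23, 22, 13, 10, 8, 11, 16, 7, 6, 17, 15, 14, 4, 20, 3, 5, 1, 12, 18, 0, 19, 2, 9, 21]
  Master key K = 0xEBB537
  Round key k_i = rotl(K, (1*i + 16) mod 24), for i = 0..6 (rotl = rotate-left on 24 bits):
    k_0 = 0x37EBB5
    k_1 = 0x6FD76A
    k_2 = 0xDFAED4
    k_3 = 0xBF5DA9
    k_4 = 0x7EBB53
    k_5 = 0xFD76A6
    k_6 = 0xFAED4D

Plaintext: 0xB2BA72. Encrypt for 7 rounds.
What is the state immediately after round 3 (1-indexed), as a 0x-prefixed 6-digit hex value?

s_0 = plaintext = 0xB2BA72
s_1 = Round(s_0, k_0) = 0xA98A63
s_2 = Round(s_1, k_1) = 0x119B15
s_3 = Round(s_2, k_2) = 0xF8AC2D
s_4 = Round(s_3, k_3) = 0xA8CADA
s_5 = Round(s_4, k_4) = 0x80EF8C
s_6 = Round(s_5, k_5) = 0x00CD2B
s_7 = Round(s_6, k_6) = 0x0FBE50

0xF8AC2D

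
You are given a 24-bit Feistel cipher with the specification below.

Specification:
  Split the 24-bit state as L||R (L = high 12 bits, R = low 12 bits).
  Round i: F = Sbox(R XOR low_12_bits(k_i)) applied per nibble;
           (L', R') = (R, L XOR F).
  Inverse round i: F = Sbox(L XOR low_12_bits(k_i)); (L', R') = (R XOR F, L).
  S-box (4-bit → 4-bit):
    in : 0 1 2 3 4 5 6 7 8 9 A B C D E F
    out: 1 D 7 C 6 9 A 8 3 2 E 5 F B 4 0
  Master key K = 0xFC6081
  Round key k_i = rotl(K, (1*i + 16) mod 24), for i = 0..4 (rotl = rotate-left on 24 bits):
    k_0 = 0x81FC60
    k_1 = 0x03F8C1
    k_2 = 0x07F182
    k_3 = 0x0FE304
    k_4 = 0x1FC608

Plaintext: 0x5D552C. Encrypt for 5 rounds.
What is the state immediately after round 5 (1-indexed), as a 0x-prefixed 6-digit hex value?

s_0 = plaintext = 0x5D552C
s_1 = Round(s_0, k_0) = 0x52C7BA
s_2 = Round(s_1, k_1) = 0x7BA5A9
s_3 = Round(s_2, k_2) = 0x5A91CF
s_4 = Round(s_3, k_3) = 0x1CF25C
s_5 = Round(s_4, k_4) = 0x25C759

0x25C759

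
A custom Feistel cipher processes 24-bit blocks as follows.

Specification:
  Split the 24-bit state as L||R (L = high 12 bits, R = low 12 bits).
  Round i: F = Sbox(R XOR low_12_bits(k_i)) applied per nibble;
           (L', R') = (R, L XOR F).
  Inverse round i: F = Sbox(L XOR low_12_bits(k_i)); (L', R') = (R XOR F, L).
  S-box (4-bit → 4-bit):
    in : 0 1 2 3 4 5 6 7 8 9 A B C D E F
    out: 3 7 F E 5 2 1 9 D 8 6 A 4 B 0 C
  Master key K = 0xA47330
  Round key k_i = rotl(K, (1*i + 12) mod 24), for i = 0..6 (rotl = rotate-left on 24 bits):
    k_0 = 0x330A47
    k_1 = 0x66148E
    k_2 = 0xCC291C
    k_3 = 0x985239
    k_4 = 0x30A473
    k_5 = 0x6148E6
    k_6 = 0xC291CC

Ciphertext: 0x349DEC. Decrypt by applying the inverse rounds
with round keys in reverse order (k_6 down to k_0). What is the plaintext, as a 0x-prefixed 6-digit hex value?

0xAEB211

s_0 = ciphertext = 0x349DEC
s_1 = InvRound(s_0, k_6) = 0x23E349
s_2 = InvRound(s_1, k_5) = 0x5F423E
s_3 = InvRound(s_2, k_4) = 0x5E75F4
s_4 = InvRound(s_3, k_3) = 0xC445E7
s_5 = InvRound(s_4, k_2) = 0x7CAC44
s_6 = InvRound(s_5, k_1) = 0x2117CA
s_7 = InvRound(s_6, k_0) = 0xAEB211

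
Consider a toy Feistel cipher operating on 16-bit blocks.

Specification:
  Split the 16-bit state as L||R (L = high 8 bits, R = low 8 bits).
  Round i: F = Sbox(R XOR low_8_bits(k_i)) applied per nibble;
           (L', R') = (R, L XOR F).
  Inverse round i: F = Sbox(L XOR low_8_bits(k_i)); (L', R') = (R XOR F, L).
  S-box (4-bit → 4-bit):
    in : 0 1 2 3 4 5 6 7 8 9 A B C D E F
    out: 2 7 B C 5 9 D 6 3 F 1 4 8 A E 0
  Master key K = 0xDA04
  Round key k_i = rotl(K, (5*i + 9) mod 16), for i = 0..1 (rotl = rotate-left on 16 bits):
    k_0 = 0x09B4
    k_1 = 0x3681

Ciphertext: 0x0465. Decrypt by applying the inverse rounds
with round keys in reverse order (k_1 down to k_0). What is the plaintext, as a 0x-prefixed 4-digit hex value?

0xE75C

s_0 = ciphertext = 0x0465
s_1 = InvRound(s_0, k_1) = 0x5C04
s_2 = InvRound(s_1, k_0) = 0xE75C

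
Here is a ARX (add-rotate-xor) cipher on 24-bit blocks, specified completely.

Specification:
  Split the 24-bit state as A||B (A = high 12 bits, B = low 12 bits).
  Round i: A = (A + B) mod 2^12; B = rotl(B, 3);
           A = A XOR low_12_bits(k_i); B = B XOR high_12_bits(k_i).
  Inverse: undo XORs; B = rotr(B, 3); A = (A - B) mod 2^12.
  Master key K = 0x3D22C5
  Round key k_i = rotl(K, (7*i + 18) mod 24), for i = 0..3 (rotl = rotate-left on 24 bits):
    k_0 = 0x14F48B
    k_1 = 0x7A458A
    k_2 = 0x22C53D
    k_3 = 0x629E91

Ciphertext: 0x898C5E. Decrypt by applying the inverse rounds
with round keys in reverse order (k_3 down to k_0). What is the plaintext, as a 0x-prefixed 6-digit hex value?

0x063C21

s_0 = ciphertext = 0x898C5E
s_1 = InvRound(s_0, k_3) = 0x6BBF4E
s_2 = InvRound(s_1, k_2) = 0xDDA5AC
s_3 = InvRound(s_2, k_1) = 0x80F041
s_4 = InvRound(s_3, k_0) = 0x063C21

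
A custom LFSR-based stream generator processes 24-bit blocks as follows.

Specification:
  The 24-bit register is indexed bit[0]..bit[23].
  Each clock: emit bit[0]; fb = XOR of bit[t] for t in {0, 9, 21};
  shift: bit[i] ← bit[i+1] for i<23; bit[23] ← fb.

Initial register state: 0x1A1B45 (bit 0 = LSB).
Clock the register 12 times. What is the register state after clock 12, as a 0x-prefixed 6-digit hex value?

reg_0 = 0x1A1B45
clock 1: out=1, reg = 0x0D0DA2
clock 2: out=0, reg = 0x0686D1
clock 3: out=1, reg = 0x034368
clock 4: out=0, reg = 0x81A1B4
clock 5: out=0, reg = 0x40D0DA
clock 6: out=0, reg = 0x20686D
clock 7: out=1, reg = 0x103436
clock 8: out=0, reg = 0x081A1B
clock 9: out=1, reg = 0x040D0D
clock 10: out=1, reg = 0x820686
clock 11: out=0, reg = 0xC10343
clock 12: out=1, reg = 0x6081A1

0x6081A1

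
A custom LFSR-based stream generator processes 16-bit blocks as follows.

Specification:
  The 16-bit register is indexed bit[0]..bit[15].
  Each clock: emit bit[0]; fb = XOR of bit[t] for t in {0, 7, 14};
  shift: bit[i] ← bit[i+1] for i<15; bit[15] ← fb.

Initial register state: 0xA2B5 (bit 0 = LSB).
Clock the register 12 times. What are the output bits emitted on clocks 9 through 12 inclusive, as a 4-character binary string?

0100

reg_0 = 0xA2B5
clock 1: out=1, reg = 0x515A
clock 2: out=0, reg = 0xA8AD
clock 3: out=1, reg = 0x5456
clock 4: out=0, reg = 0xAA2B
clock 5: out=1, reg = 0xD515
clock 6: out=1, reg = 0x6A8A
clock 7: out=0, reg = 0x3545
clock 8: out=1, reg = 0x9AA2
clock 9: out=0, reg = 0xCD51
clock 10: out=1, reg = 0x66A8
clock 11: out=0, reg = 0x3354
clock 12: out=0, reg = 0x19AA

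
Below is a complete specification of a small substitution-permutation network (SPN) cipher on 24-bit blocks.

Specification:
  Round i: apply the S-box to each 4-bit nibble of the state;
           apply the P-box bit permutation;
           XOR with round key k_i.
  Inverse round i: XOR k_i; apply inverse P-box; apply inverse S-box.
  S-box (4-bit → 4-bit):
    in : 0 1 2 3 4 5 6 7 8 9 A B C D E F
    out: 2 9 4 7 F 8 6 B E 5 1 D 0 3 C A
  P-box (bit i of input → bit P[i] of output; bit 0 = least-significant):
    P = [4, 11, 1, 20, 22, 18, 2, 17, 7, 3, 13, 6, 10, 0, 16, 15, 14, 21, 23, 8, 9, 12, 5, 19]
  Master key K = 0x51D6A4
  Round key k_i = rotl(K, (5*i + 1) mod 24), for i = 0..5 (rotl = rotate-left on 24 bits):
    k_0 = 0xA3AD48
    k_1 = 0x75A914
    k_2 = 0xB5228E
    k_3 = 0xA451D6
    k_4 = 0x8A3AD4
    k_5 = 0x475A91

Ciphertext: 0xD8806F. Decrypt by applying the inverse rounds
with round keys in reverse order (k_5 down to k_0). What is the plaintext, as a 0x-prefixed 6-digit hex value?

s_0 = ciphertext = 0xD8806F
s_1 = InvRound(s_0, k_5) = 0x49E784
s_2 = InvRound(s_1, k_4) = 0x0BB51D
s_3 = InvRound(s_2, k_3) = 0x5344F2
s_4 = InvRound(s_3, k_2) = 0x93A84A
s_5 = InvRound(s_4, k_1) = 0xC8CF49
s_6 = InvRound(s_5, k_0) = 0x1D621C

0x1D621C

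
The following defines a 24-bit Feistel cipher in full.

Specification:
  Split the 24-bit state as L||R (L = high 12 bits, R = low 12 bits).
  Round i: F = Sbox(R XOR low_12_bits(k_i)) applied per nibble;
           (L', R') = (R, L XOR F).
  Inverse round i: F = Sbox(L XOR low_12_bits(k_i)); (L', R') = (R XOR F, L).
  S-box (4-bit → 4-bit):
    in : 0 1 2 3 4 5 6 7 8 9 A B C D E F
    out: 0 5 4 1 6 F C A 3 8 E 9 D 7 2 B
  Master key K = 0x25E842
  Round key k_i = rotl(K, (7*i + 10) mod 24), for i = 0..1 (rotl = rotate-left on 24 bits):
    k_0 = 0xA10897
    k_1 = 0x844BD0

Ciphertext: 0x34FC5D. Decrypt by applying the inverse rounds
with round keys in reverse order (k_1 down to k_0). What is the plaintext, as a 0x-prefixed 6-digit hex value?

s_0 = ciphertext = 0x34FC5D
s_1 = InvRound(s_0, k_1) = 0xFD634F
s_2 = InvRound(s_1, k_0) = 0x92AFD6

0x92AFD6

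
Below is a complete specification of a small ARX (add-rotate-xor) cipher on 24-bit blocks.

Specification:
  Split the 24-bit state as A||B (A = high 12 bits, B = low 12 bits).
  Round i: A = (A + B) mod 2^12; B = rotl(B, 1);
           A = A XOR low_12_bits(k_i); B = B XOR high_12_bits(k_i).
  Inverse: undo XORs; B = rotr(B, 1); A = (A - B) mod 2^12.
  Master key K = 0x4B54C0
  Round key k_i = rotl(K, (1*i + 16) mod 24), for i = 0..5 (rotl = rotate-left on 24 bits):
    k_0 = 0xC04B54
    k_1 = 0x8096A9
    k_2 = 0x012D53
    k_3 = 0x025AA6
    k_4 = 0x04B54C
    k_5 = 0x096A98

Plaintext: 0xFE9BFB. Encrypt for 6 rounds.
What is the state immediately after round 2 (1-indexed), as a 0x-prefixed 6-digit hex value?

0xA0AFEE

s_0 = plaintext = 0xFE9BFB
s_1 = Round(s_0, k_0) = 0x0B0BF3
s_2 = Round(s_1, k_1) = 0xA0AFEE
s_3 = Round(s_2, k_2) = 0x4ABFCF
s_4 = Round(s_3, k_3) = 0xEDCFBA
s_5 = Round(s_4, k_4) = 0xBDAF3E
s_6 = Round(s_5, k_5) = 0x180EEB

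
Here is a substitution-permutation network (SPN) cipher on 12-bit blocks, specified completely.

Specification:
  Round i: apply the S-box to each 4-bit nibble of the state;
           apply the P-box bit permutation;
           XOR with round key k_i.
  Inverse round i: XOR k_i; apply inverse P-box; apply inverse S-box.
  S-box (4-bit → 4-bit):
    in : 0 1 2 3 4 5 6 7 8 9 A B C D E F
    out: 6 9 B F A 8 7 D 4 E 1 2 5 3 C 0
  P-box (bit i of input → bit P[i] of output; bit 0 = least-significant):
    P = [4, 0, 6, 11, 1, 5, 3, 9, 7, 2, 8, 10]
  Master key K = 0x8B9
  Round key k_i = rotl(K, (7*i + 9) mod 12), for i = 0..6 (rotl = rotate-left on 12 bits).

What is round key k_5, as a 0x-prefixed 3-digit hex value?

K = 0x8B9
k_0 = rotl(K, (7*0+9) mod 12) = rotl(K, 9) = 0x317
k_1 = rotl(K, (7*1+9) mod 12) = rotl(K, 4) = 0xB98
k_2 = rotl(K, (7*2+9) mod 12) = rotl(K, 11) = 0xC5C
k_3 = rotl(K, (7*3+9) mod 12) = rotl(K, 6) = 0xE62
k_4 = rotl(K, (7*4+9) mod 12) = rotl(K, 1) = 0x173
k_5 = rotl(K, (7*5+9) mod 12) = rotl(K, 8) = 0x98B

0x98B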